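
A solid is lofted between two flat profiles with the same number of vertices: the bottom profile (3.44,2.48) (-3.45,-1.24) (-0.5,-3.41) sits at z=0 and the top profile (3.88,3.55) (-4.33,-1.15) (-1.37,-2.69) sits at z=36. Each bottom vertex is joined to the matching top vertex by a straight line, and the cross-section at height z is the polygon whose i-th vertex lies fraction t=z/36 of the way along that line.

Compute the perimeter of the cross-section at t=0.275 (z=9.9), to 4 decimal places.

Perimeter at t=0.275: 19.2130

Cross-section at t=0.275: each vertex is (1-t)·p0[i] + t·p1[i].
  v1: (1-0.275)·(3.44,2.48) + 0.275·(3.88,3.55) = (3.5610,2.7743)
  v2: (1-0.275)·(-3.45,-1.24) + 0.275·(-4.33,-1.15) = (-3.6920,-1.2152)
  v3: (1-0.275)·(-0.5,-3.41) + 0.275·(-1.37,-2.69) = (-0.7393,-3.2120)
Perimeter = Σ |v_{i+1} − v_i|:
  edge 1→2: √(-7.2530² + -3.9895²) = 8.2778 (running 8.2778)
  edge 2→3: √(2.9527² + -1.9967²) = 3.5645 (running 11.8423)
  edge 3→1: √(4.3003² + 5.9863²) = 7.3707 (running 19.2130)
Perimeter = 19.2130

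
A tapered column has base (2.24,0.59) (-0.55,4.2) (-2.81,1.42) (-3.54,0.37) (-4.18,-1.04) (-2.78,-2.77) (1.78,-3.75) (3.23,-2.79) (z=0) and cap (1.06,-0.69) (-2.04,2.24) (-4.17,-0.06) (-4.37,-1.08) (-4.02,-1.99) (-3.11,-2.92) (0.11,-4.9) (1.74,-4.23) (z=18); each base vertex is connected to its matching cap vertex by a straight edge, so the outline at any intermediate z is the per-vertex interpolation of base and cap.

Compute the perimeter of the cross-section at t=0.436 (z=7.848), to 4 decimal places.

Perimeter at t=0.436: 21.5027

Cross-section at t=0.436: each vertex is (1-t)·p0[i] + t·p1[i].
  v1: (1-0.436)·(2.24,0.59) + 0.436·(1.06,-0.69) = (1.7255,0.0319)
  v2: (1-0.436)·(-0.55,4.2) + 0.436·(-2.04,2.24) = (-1.1996,3.3454)
  v3: (1-0.436)·(-2.81,1.42) + 0.436·(-4.17,-0.06) = (-3.4030,0.7747)
  v4: (1-0.436)·(-3.54,0.37) + 0.436·(-4.37,-1.08) = (-3.9019,-0.2622)
  v5: (1-0.436)·(-4.18,-1.04) + 0.436·(-4.02,-1.99) = (-4.1102,-1.4542)
  v6: (1-0.436)·(-2.78,-2.77) + 0.436·(-3.11,-2.92) = (-2.9239,-2.8354)
  v7: (1-0.436)·(1.78,-3.75) + 0.436·(0.11,-4.9) = (1.0519,-4.2514)
  v8: (1-0.436)·(3.23,-2.79) + 0.436·(1.74,-4.23) = (2.5804,-3.4178)
Perimeter = Σ |v_{i+1} − v_i|:
  edge 1→2: √(-2.9252² + 3.3135²) = 4.4200 (running 4.4200)
  edge 2→3: √(-2.2033² + -2.5707²) = 3.3857 (running 7.8057)
  edge 3→4: √(-0.4989² + -1.0369²) = 1.1507 (running 8.9564)
  edge 4→5: √(-0.2084² + -1.1920²) = 1.2101 (running 10.1665)
  edge 5→6: √(1.1864² + -1.3812²) = 1.8208 (running 11.9872)
  edge 6→7: √(3.9758² + -1.4160²) = 4.2204 (running 16.2076)
  edge 7→8: √(1.5285² + 0.8336²) = 1.7410 (running 17.9486)
  edge 8→1: √(-0.8548² + 3.4498²) = 3.5541 (running 21.5027)
Perimeter = 21.5027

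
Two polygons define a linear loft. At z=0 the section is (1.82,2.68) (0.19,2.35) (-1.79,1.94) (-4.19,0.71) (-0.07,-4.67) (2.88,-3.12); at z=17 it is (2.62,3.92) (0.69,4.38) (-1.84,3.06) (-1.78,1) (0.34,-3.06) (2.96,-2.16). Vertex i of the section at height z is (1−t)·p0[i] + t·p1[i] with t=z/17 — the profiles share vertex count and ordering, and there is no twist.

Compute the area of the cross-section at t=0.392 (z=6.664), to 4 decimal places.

Cross-section at t=0.392: each vertex is (1-t)·p0[i] + t·p1[i].
  v1: (1-0.392)·(1.82,2.68) + 0.392·(2.62,3.92) = (2.1336,3.1661)
  v2: (1-0.392)·(0.19,2.35) + 0.392·(0.69,4.38) = (0.3860,3.1458)
  v3: (1-0.392)·(-1.79,1.94) + 0.392·(-1.84,3.06) = (-1.8096,2.3790)
  v4: (1-0.392)·(-4.19,0.71) + 0.392·(-1.78,1) = (-3.2453,0.8237)
  v5: (1-0.392)·(-0.07,-4.67) + 0.392·(0.34,-3.06) = (0.0907,-4.0389)
  v6: (1-0.392)·(2.88,-3.12) + 0.392·(2.96,-2.16) = (2.9114,-2.7437)
Shoelace sum Σ(x_i·y_{i+1} − x_{i+1}·y_i):
  i=1: 2.1336·3.1458 − 0.3860·3.1661 = +5.4897 (running +5.4897)
  i=2: 0.3860·2.3790 − -1.8096·3.1458 = +6.6109 (running +12.1006)
  i=3: -1.8096·0.8237 − -3.2453·2.3790 = +6.2301 (running +18.3307)
  i=4: -3.2453·-4.0389 − 0.0907·0.8237 = +13.0326 (running +31.3633)
  i=5: 0.0907·-2.7437 − 2.9114·-4.0389 = +11.5097 (running +42.8730)
  i=6: 2.9114·3.1661 − 2.1336·-2.7437 = +15.0715 (running +57.9445)
Area = |Σ|/2 = |57.9445|/2 = 28.9722

Area at t=0.392: 28.9722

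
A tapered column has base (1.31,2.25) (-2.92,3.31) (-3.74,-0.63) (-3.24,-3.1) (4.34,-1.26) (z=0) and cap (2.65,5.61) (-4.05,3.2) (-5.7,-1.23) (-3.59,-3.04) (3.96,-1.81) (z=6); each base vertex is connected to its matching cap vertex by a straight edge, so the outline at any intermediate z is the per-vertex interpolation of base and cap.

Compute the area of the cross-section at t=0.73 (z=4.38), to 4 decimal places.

Cross-section at t=0.73: each vertex is (1-t)·p0[i] + t·p1[i].
  v1: (1-0.73)·(1.31,2.25) + 0.73·(2.65,5.61) = (2.2882,4.7028)
  v2: (1-0.73)·(-2.92,3.31) + 0.73·(-4.05,3.2) = (-3.7449,3.2297)
  v3: (1-0.73)·(-3.74,-0.63) + 0.73·(-5.7,-1.23) = (-5.1708,-1.0680)
  v4: (1-0.73)·(-3.24,-3.1) + 0.73·(-3.59,-3.04) = (-3.4955,-3.0562)
  v5: (1-0.73)·(4.34,-1.26) + 0.73·(3.96,-1.81) = (4.0626,-1.6615)
Shoelace sum Σ(x_i·y_{i+1} − x_{i+1}·y_i):
  i=1: 2.2882·3.2297 − -3.7449·4.7028 = +25.0017 (running +25.0017)
  i=2: -3.7449·-1.0680 − -5.1708·3.2297 = +20.6997 (running +45.7014)
  i=3: -5.1708·-3.0562 − -3.4955·-1.0680 = +12.0698 (running +57.7712)
  i=4: -3.4955·-1.6615 − 4.0626·-3.0562 = +18.2239 (running +75.9951)
  i=5: 4.0626·4.7028 − 2.2882·-1.6615 = +22.9074 (running +98.9025)
Area = |Σ|/2 = |98.9025|/2 = 49.4513

Area at t=0.73: 49.4513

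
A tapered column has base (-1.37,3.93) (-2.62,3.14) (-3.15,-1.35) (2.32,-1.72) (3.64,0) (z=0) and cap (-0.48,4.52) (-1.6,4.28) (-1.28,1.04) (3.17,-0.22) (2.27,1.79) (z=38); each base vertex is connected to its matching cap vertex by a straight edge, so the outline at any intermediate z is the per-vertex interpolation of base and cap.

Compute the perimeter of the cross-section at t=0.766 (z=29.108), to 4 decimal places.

Perimeter at t=0.766: 15.9784

Cross-section at t=0.766: each vertex is (1-t)·p0[i] + t·p1[i].
  v1: (1-0.766)·(-1.37,3.93) + 0.766·(-0.48,4.52) = (-0.6883,4.3819)
  v2: (1-0.766)·(-2.62,3.14) + 0.766·(-1.6,4.28) = (-1.8387,4.0132)
  v3: (1-0.766)·(-3.15,-1.35) + 0.766·(-1.28,1.04) = (-1.7176,0.4807)
  v4: (1-0.766)·(2.32,-1.72) + 0.766·(3.17,-0.22) = (2.9711,-0.5710)
  v5: (1-0.766)·(3.64,0) + 0.766·(2.27,1.79) = (2.5906,1.3711)
Perimeter = Σ |v_{i+1} − v_i|:
  edge 1→2: √(-1.1504² + -0.3687²) = 1.2081 (running 1.2081)
  edge 2→3: √(0.1211² + -3.5325²) = 3.5346 (running 4.7426)
  edge 3→4: √(4.6887² + -1.0517²) = 4.8052 (running 9.5478)
  edge 4→5: √(-0.3805² + 1.9421²) = 1.9791 (running 11.5269)
  edge 5→1: √(-3.2788² + 3.0108²) = 4.4515 (running 15.9784)
Perimeter = 15.9784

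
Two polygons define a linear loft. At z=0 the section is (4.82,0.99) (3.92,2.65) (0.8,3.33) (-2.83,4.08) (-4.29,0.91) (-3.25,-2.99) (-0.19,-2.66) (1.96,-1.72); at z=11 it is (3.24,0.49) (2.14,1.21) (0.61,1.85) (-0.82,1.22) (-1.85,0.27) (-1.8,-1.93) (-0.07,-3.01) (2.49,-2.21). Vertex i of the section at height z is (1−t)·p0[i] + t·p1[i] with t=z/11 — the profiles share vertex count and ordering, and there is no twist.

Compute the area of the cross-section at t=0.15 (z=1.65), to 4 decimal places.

Cross-section at t=0.15: each vertex is (1-t)·p0[i] + t·p1[i].
  v1: (1-0.15)·(4.82,0.99) + 0.15·(3.24,0.49) = (4.5830,0.9150)
  v2: (1-0.15)·(3.92,2.65) + 0.15·(2.14,1.21) = (3.6530,2.4340)
  v3: (1-0.15)·(0.8,3.33) + 0.15·(0.61,1.85) = (0.7715,3.1080)
  v4: (1-0.15)·(-2.83,4.08) + 0.15·(-0.82,1.22) = (-2.5285,3.6510)
  v5: (1-0.15)·(-4.29,0.91) + 0.15·(-1.85,0.27) = (-3.9240,0.8140)
  v6: (1-0.15)·(-3.25,-2.99) + 0.15·(-1.8,-1.93) = (-3.0325,-2.8310)
  v7: (1-0.15)·(-0.19,-2.66) + 0.15·(-0.07,-3.01) = (-0.1720,-2.7125)
  v8: (1-0.15)·(1.96,-1.72) + 0.15·(2.49,-2.21) = (2.0395,-1.7935)
Shoelace sum Σ(x_i·y_{i+1} − x_{i+1}·y_i):
  i=1: 4.5830·2.4340 − 3.6530·0.9150 = +7.8125 (running +7.8125)
  i=2: 3.6530·3.1080 − 0.7715·2.4340 = +9.4757 (running +17.2882)
  i=3: 0.7715·3.6510 − -2.5285·3.1080 = +10.6753 (running +27.9635)
  i=4: -2.5285·0.8140 − -3.9240·3.6510 = +12.2683 (running +40.2319)
  i=5: -3.9240·-2.8310 − -3.0325·0.8140 = +13.5773 (running +53.8092)
  i=6: -3.0325·-2.7125 − -0.1720·-2.8310 = +7.7387 (running +61.5479)
  i=7: -0.1720·-1.7935 − 2.0395·-2.7125 = +5.8406 (running +67.3885)
  i=8: 2.0395·0.9150 − 4.5830·-1.7935 = +10.0858 (running +77.4743)
Area = |Σ|/2 = |77.4743|/2 = 38.7371

Area at t=0.15: 38.7371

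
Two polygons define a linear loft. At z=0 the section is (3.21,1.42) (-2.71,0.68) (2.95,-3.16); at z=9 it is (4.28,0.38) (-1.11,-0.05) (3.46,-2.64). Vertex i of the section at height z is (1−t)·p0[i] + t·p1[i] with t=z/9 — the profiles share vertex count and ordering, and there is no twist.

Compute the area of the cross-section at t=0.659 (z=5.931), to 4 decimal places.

Cross-section at t=0.659: each vertex is (1-t)·p0[i] + t·p1[i].
  v1: (1-0.659)·(3.21,1.42) + 0.659·(4.28,0.38) = (3.9151,0.7346)
  v2: (1-0.659)·(-2.71,0.68) + 0.659·(-1.11,-0.05) = (-1.6556,0.1989)
  v3: (1-0.659)·(2.95,-3.16) + 0.659·(3.46,-2.64) = (3.2861,-2.8173)
Shoelace sum Σ(x_i·y_{i+1} − x_{i+1}·y_i):
  i=1: 3.9151·0.1989 − -1.6556·0.7346 = +1.9951 (running +1.9951)
  i=2: -1.6556·-2.8173 − 3.2861·0.1989 = +4.0107 (running +6.0058)
  i=3: 3.2861·0.7346 − 3.9151·-2.8173 = +13.4443 (running +19.4500)
Area = |Σ|/2 = |19.4500|/2 = 9.7250

Area at t=0.659: 9.7250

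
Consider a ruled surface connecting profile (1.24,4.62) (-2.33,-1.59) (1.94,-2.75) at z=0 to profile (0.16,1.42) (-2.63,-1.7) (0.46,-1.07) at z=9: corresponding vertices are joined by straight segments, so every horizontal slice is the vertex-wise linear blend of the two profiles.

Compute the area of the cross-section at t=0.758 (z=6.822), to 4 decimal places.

Area at t=0.758: 6.2348

Cross-section at t=0.758: each vertex is (1-t)·p0[i] + t·p1[i].
  v1: (1-0.758)·(1.24,4.62) + 0.758·(0.16,1.42) = (0.4214,2.1944)
  v2: (1-0.758)·(-2.33,-1.59) + 0.758·(-2.63,-1.7) = (-2.5574,-1.6734)
  v3: (1-0.758)·(1.94,-2.75) + 0.758·(0.46,-1.07) = (0.8182,-1.4766)
Shoelace sum Σ(x_i·y_{i+1} − x_{i+1}·y_i):
  i=1: 0.4214·-1.6734 − -2.5574·2.1944 = +4.9069 (running +4.9069)
  i=2: -2.5574·-1.4766 − 0.8182·-1.6734 = +5.1452 (running +10.0521)
  i=3: 0.8182·2.1944 − 0.4214·-1.4766 = +2.4175 (running +12.4696)
Area = |Σ|/2 = |12.4696|/2 = 6.2348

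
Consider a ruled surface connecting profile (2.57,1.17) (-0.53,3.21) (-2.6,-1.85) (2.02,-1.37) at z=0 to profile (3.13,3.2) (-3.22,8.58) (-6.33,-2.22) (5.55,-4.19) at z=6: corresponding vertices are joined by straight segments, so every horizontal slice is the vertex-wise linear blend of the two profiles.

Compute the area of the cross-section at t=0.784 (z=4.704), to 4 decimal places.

Area at t=0.784: 65.1384

Cross-section at t=0.784: each vertex is (1-t)·p0[i] + t·p1[i].
  v1: (1-0.784)·(2.57,1.17) + 0.784·(3.13,3.2) = (3.0090,2.7615)
  v2: (1-0.784)·(-0.53,3.21) + 0.784·(-3.22,8.58) = (-2.6390,7.4201)
  v3: (1-0.784)·(-2.6,-1.85) + 0.784·(-6.33,-2.22) = (-5.5243,-2.1401)
  v4: (1-0.784)·(2.02,-1.37) + 0.784·(5.55,-4.19) = (4.7875,-3.5809)
Shoelace sum Σ(x_i·y_{i+1} − x_{i+1}·y_i):
  i=1: 3.0090·7.4201 − -2.6390·2.7615 = +29.6149 (running +29.6149)
  i=2: -2.6390·-2.1401 − -5.5243·7.4201 = +46.6385 (running +76.2533)
  i=3: -5.5243·-3.5809 − 4.7875·-2.1401 = +30.0276 (running +106.2809)
  i=4: 4.7875·2.7615 − 3.0090·-3.5809 = +23.9958 (running +130.2768)
Area = |Σ|/2 = |130.2768|/2 = 65.1384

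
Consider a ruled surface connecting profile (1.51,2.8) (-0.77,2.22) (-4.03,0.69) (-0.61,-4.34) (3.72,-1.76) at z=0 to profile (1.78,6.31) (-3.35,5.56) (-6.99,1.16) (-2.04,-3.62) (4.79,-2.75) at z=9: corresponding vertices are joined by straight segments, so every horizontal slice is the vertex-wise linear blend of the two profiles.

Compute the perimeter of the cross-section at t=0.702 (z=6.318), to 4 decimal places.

Perimeter at t=0.702: 30.3940

Cross-section at t=0.702: each vertex is (1-t)·p0[i] + t·p1[i].
  v1: (1-0.702)·(1.51,2.8) + 0.702·(1.78,6.31) = (1.6995,5.2640)
  v2: (1-0.702)·(-0.77,2.22) + 0.702·(-3.35,5.56) = (-2.5812,4.5647)
  v3: (1-0.702)·(-4.03,0.69) + 0.702·(-6.99,1.16) = (-6.1079,1.0199)
  v4: (1-0.702)·(-0.61,-4.34) + 0.702·(-2.04,-3.62) = (-1.6139,-3.8346)
  v5: (1-0.702)·(3.72,-1.76) + 0.702·(4.79,-2.75) = (4.4711,-2.4550)
Perimeter = Σ |v_{i+1} − v_i|:
  edge 1→2: √(-4.2807² + -0.6993²) = 4.3374 (running 4.3374)
  edge 2→3: √(-3.5268² + -3.5447²) = 5.0003 (running 9.3378)
  edge 3→4: √(4.4941² + -4.8545²) = 6.6153 (running 15.9531)
  edge 4→5: √(6.0850² + 1.3796²) = 6.2394 (running 22.1925)
  edge 5→1: √(-2.7716² + 7.7190²) = 8.2015 (running 30.3940)
Perimeter = 30.3940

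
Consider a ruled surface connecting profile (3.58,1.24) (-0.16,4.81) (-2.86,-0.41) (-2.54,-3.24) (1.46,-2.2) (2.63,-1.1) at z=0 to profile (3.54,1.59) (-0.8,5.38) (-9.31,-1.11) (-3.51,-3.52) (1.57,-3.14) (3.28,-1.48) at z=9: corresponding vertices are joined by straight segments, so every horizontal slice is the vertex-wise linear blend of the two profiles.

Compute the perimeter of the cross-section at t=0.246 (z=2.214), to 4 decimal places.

Perimeter at t=0.246: 24.2045

Cross-section at t=0.246: each vertex is (1-t)·p0[i] + t·p1[i].
  v1: (1-0.246)·(3.58,1.24) + 0.246·(3.54,1.59) = (3.5702,1.3261)
  v2: (1-0.246)·(-0.16,4.81) + 0.246·(-0.8,5.38) = (-0.3174,4.9502)
  v3: (1-0.246)·(-2.86,-0.41) + 0.246·(-9.31,-1.11) = (-4.4467,-0.5822)
  v4: (1-0.246)·(-2.54,-3.24) + 0.246·(-3.51,-3.52) = (-2.7786,-3.3089)
  v5: (1-0.246)·(1.46,-2.2) + 0.246·(1.57,-3.14) = (1.4871,-2.4312)
  v6: (1-0.246)·(2.63,-1.1) + 0.246·(3.28,-1.48) = (2.7899,-1.1935)
Perimeter = Σ |v_{i+1} − v_i|:
  edge 1→2: √(-3.8876² + 3.6241²) = 5.3149 (running 5.3149)
  edge 2→3: √(-4.1293² + -5.5324²) = 6.9035 (running 12.2184)
  edge 3→4: √(1.6681² + -2.7267²) = 3.1964 (running 15.4148)
  edge 4→5: √(4.2657² + 0.8776²) = 4.3550 (running 19.7698)
  edge 5→6: √(1.3028² + 1.2378²) = 1.7971 (running 21.5669)
  edge 6→1: √(0.7803² + 2.5196²) = 2.6376 (running 24.2045)
Perimeter = 24.2045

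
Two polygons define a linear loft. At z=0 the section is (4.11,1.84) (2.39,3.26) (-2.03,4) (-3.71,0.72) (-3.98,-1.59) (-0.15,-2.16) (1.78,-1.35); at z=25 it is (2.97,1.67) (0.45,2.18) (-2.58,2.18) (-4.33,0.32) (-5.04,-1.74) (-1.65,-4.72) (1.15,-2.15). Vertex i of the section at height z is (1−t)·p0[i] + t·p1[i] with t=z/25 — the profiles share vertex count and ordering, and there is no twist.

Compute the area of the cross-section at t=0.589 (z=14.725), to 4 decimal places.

Cross-section at t=0.589: each vertex is (1-t)·p0[i] + t·p1[i].
  v1: (1-0.589)·(4.11,1.84) + 0.589·(2.97,1.67) = (3.4385,1.7399)
  v2: (1-0.589)·(2.39,3.26) + 0.589·(0.45,2.18) = (1.2473,2.6239)
  v3: (1-0.589)·(-2.03,4) + 0.589·(-2.58,2.18) = (-2.3540,2.9280)
  v4: (1-0.589)·(-3.71,0.72) + 0.589·(-4.33,0.32) = (-4.0752,0.4844)
  v5: (1-0.589)·(-3.98,-1.59) + 0.589·(-5.04,-1.74) = (-4.6043,-1.6784)
  v6: (1-0.589)·(-0.15,-2.16) + 0.589·(-1.65,-4.72) = (-1.0335,-3.6678)
  v7: (1-0.589)·(1.78,-1.35) + 0.589·(1.15,-2.15) = (1.4089,-1.8212)
Shoelace sum Σ(x_i·y_{i+1} − x_{i+1}·y_i):
  i=1: 3.4385·2.6239 − 1.2473·1.7399 = +6.8521 (running +6.8521)
  i=2: 1.2473·2.9280 − -2.3540·2.6239 = +9.8287 (running +16.6808)
  i=3: -2.3540·0.4844 − -4.0752·2.9280 = +10.7920 (running +27.4728)
  i=4: -4.0752·-1.6784 − -4.6043·0.4844 = +9.0699 (running +36.5427)
  i=5: -4.6043·-3.6678 − -1.0335·-1.6784 = +15.1534 (running +51.6961)
  i=6: -1.0335·-1.8212 − 1.4089·-3.6678 = +7.0499 (running +58.7460)
  i=7: 1.4089·1.7399 − 3.4385·-1.8212 = +8.7136 (running +67.4597)
Area = |Σ|/2 = |67.4597|/2 = 33.7298

Area at t=0.589: 33.7298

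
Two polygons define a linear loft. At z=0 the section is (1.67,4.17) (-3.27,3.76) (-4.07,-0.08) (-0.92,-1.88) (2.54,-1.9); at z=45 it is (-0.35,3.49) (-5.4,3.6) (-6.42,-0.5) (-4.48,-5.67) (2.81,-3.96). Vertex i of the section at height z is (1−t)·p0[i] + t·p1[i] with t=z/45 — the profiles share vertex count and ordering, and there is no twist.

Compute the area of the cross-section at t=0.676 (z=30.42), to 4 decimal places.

Area at t=0.676: 49.5205

Cross-section at t=0.676: each vertex is (1-t)·p0[i] + t·p1[i].
  v1: (1-0.676)·(1.67,4.17) + 0.676·(-0.35,3.49) = (0.3045,3.7103)
  v2: (1-0.676)·(-3.27,3.76) + 0.676·(-5.4,3.6) = (-4.7099,3.6518)
  v3: (1-0.676)·(-4.07,-0.08) + 0.676·(-6.42,-0.5) = (-5.6586,-0.3639)
  v4: (1-0.676)·(-0.92,-1.88) + 0.676·(-4.48,-5.67) = (-3.3266,-4.4420)
  v5: (1-0.676)·(2.54,-1.9) + 0.676·(2.81,-3.96) = (2.7225,-3.2926)
Shoelace sum Σ(x_i·y_{i+1} − x_{i+1}·y_i):
  i=1: 0.3045·3.6518 − -4.7099·3.7103 = +18.5871 (running +18.5871)
  i=2: -4.7099·-0.3639 − -5.6586·3.6518 = +22.3783 (running +40.9654)
  i=3: -5.6586·-4.4420 − -3.3266·-0.3639 = +23.9251 (running +64.8905)
  i=4: -3.3266·-3.2926 − 2.7225·-4.4420 = +23.0464 (running +87.9370)
  i=5: 2.7225·3.7103 − 0.3045·-3.2926 = +11.1039 (running +99.0409)
Area = |Σ|/2 = |99.0409|/2 = 49.5205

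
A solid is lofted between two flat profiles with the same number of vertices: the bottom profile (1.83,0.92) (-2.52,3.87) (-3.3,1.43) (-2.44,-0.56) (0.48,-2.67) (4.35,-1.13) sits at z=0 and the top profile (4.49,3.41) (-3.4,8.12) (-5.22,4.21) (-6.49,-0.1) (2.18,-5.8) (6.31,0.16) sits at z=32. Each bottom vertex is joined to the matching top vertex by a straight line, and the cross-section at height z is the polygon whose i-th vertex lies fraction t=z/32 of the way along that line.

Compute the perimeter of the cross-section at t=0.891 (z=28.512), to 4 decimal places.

Cross-section at t=0.891: each vertex is (1-t)·p0[i] + t·p1[i].
  v1: (1-0.891)·(1.83,0.92) + 0.891·(4.49,3.41) = (4.2001,3.1386)
  v2: (1-0.891)·(-2.52,3.87) + 0.891·(-3.4,8.12) = (-3.3041,7.6567)
  v3: (1-0.891)·(-3.3,1.43) + 0.891·(-5.22,4.21) = (-5.0107,3.9070)
  v4: (1-0.891)·(-2.44,-0.56) + 0.891·(-6.49,-0.1) = (-6.0485,-0.1501)
  v5: (1-0.891)·(0.48,-2.67) + 0.891·(2.18,-5.8) = (1.9947,-5.4588)
  v6: (1-0.891)·(4.35,-1.13) + 0.891·(6.31,0.16) = (6.0964,0.0194)
Perimeter = Σ |v_{i+1} − v_i|:
  edge 1→2: √(-7.5041² + 4.5182²) = 8.7593 (running 8.7593)
  edge 2→3: √(-1.7066² + -3.7498²) = 4.1199 (running 12.8792)
  edge 3→4: √(-1.0378² + -4.0571²) = 4.1878 (running 17.0670)
  edge 4→5: √(8.0433² + -5.3087²) = 9.6372 (running 26.7042)
  edge 5→6: √(4.1017² + 5.4782²) = 6.8436 (running 33.5478)
  edge 6→1: √(-1.8963² + 3.1192²) = 3.6504 (running 37.1982)
Perimeter = 37.1982

Perimeter at t=0.891: 37.1982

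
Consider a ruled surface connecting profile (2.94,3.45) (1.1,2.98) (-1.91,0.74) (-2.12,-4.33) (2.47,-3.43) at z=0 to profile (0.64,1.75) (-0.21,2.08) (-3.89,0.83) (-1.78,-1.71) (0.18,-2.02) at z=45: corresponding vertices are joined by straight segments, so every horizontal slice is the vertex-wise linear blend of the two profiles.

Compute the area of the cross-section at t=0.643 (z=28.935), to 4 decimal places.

Cross-section at t=0.643: each vertex is (1-t)·p0[i] + t·p1[i].
  v1: (1-0.643)·(2.94,3.45) + 0.643·(0.64,1.75) = (1.4611,2.3569)
  v2: (1-0.643)·(1.1,2.98) + 0.643·(-0.21,2.08) = (0.2577,2.4013)
  v3: (1-0.643)·(-1.91,0.74) + 0.643·(-3.89,0.83) = (-3.1831,0.7979)
  v4: (1-0.643)·(-2.12,-4.33) + 0.643·(-1.78,-1.71) = (-1.9014,-2.6453)
  v5: (1-0.643)·(2.47,-3.43) + 0.643·(0.18,-2.02) = (0.9975,-2.5234)
Shoelace sum Σ(x_i·y_{i+1} − x_{i+1}·y_i):
  i=1: 1.4611·2.4013 − 0.2577·2.3569 = +2.9012 (running +2.9012)
  i=2: 0.2577·0.7979 − -3.1831·2.4013 = +7.8493 (running +10.7505)
  i=3: -3.1831·-2.6453 − -1.9014·0.7979 = +9.9375 (running +20.6880)
  i=4: -1.9014·-2.5234 − 0.9975·-2.6453 = +7.4367 (running +28.1247)
  i=5: 0.9975·2.3569 − 1.4611·-2.5234 = +6.0380 (running +34.1627)
Area = |Σ|/2 = |34.1627|/2 = 17.0814

Area at t=0.643: 17.0814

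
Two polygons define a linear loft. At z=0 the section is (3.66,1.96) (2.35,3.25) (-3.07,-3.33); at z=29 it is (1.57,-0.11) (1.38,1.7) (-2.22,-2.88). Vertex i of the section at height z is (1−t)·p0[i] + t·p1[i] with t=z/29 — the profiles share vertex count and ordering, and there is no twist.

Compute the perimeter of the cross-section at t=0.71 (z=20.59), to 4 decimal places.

Perimeter at t=0.71: 14.1597

Cross-section at t=0.71: each vertex is (1-t)·p0[i] + t·p1[i].
  v1: (1-0.71)·(3.66,1.96) + 0.71·(1.57,-0.11) = (2.1761,0.4903)
  v2: (1-0.71)·(2.35,3.25) + 0.71·(1.38,1.7) = (1.6613,2.1495)
  v3: (1-0.71)·(-3.07,-3.33) + 0.71·(-2.22,-2.88) = (-2.4665,-3.0105)
Perimeter = Σ |v_{i+1} − v_i|:
  edge 1→2: √(-0.5148² + 1.6592²) = 1.7372 (running 1.7372)
  edge 2→3: √(-4.1278² + -5.1600²) = 6.6079 (running 8.3451)
  edge 3→1: √(4.6426² + 3.5008²) = 5.8146 (running 14.1597)
Perimeter = 14.1597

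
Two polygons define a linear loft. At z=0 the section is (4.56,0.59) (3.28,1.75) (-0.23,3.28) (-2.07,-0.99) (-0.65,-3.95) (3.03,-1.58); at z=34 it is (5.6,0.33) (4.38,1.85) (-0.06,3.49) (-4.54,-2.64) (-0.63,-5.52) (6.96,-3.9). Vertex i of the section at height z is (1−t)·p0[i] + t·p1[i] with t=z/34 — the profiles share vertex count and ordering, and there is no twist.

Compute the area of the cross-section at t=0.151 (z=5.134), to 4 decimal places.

Cross-section at t=0.151: each vertex is (1-t)·p0[i] + t·p1[i].
  v1: (1-0.151)·(4.56,0.59) + 0.151·(5.6,0.33) = (4.7170,0.5507)
  v2: (1-0.151)·(3.28,1.75) + 0.151·(4.38,1.85) = (3.4461,1.7651)
  v3: (1-0.151)·(-0.23,3.28) + 0.151·(-0.06,3.49) = (-0.2043,3.3117)
  v4: (1-0.151)·(-2.07,-0.99) + 0.151·(-4.54,-2.64) = (-2.4430,-1.2391)
  v5: (1-0.151)·(-0.65,-3.95) + 0.151·(-0.63,-5.52) = (-0.6470,-4.1871)
  v6: (1-0.151)·(3.03,-1.58) + 0.151·(6.96,-3.9) = (3.6234,-1.9303)
Shoelace sum Σ(x_i·y_{i+1} − x_{i+1}·y_i):
  i=1: 4.7170·1.7651 − 3.4461·0.5507 = +6.4281 (running +6.4281)
  i=2: 3.4461·3.3117 − -0.2043·1.7651 = +11.7731 (running +18.2013)
  i=3: -0.2043·-1.2391 − -2.4430·3.3117 = +8.3436 (running +26.5449)
  i=4: -2.4430·-4.1871 − -0.6470·-1.2391 = +9.4272 (running +35.9721)
  i=5: -0.6470·-1.9303 − 3.6234·-4.1871 = +16.4204 (running +52.3925)
  i=6: 3.6234·0.5507 − 4.7170·-1.9303 = +11.1010 (running +63.4935)
Area = |Σ|/2 = |63.4935|/2 = 31.7467

Area at t=0.151: 31.7467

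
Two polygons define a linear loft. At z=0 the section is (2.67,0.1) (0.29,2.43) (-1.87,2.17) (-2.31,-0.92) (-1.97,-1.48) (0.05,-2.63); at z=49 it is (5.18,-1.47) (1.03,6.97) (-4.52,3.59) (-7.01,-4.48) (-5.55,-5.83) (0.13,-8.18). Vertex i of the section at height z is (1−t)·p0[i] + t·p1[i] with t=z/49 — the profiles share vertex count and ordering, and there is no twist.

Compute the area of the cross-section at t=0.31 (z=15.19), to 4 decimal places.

Area at t=0.31: 36.7004

Cross-section at t=0.31: each vertex is (1-t)·p0[i] + t·p1[i].
  v1: (1-0.31)·(2.67,0.1) + 0.31·(5.18,-1.47) = (3.4481,-0.3867)
  v2: (1-0.31)·(0.29,2.43) + 0.31·(1.03,6.97) = (0.5194,3.8374)
  v3: (1-0.31)·(-1.87,2.17) + 0.31·(-4.52,3.59) = (-2.6915,2.6102)
  v4: (1-0.31)·(-2.31,-0.92) + 0.31·(-7.01,-4.48) = (-3.7670,-2.0236)
  v5: (1-0.31)·(-1.97,-1.48) + 0.31·(-5.55,-5.83) = (-3.0798,-2.8285)
  v6: (1-0.31)·(0.05,-2.63) + 0.31·(0.13,-8.18) = (0.0748,-4.3505)
Shoelace sum Σ(x_i·y_{i+1} − x_{i+1}·y_i):
  i=1: 3.4481·3.8374 − 0.5194·-0.3867 = +13.4326 (running +13.4326)
  i=2: 0.5194·2.6102 − -2.6915·3.8374 = +11.6841 (running +25.1167)
  i=3: -2.6915·-2.0236 − -3.7670·2.6102 = +15.2791 (running +40.3958)
  i=4: -3.7670·-2.8285 − -3.0798·-2.0236 = +4.4227 (running +44.8185)
  i=5: -3.0798·-4.3505 − 0.0748·-2.8285 = +13.6102 (running +58.4288)
  i=6: 0.0748·-0.3867 − 3.4481·-4.3505 = +14.9720 (running +73.4008)
Area = |Σ|/2 = |73.4008|/2 = 36.7004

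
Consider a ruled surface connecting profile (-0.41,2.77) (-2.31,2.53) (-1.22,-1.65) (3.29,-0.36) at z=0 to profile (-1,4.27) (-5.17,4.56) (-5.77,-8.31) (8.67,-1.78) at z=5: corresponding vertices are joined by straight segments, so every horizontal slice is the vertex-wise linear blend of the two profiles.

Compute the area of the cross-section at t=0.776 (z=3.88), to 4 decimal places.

Area at t=0.776: 75.2906

Cross-section at t=0.776: each vertex is (1-t)·p0[i] + t·p1[i].
  v1: (1-0.776)·(-0.41,2.77) + 0.776·(-1,4.27) = (-0.8678,3.9340)
  v2: (1-0.776)·(-2.31,2.53) + 0.776·(-5.17,4.56) = (-4.5294,4.1053)
  v3: (1-0.776)·(-1.22,-1.65) + 0.776·(-5.77,-8.31) = (-4.7508,-6.8182)
  v4: (1-0.776)·(3.29,-0.36) + 0.776·(8.67,-1.78) = (7.4649,-1.4619)
Shoelace sum Σ(x_i·y_{i+1} − x_{i+1}·y_i):
  i=1: -0.8678·4.1053 − -4.5294·3.9340 = +14.2558 (running +14.2558)
  i=2: -4.5294·-6.8182 − -4.7508·4.1053 = +50.3853 (running +64.6410)
  i=3: -4.7508·-1.4619 − 7.4649·-6.8182 = +57.8420 (running +122.4831)
  i=4: 7.4649·3.9340 − -0.8678·-1.4619 = +28.0981 (running +150.5812)
Area = |Σ|/2 = |150.5812|/2 = 75.2906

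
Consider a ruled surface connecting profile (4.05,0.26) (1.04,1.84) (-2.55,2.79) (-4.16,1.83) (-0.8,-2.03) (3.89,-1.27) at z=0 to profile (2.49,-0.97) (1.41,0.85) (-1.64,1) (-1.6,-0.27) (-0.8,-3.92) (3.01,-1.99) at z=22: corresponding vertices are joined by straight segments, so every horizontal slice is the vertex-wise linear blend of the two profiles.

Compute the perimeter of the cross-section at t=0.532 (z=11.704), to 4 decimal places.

Cross-section at t=0.532: each vertex is (1-t)·p0[i] + t·p1[i].
  v1: (1-0.532)·(4.05,0.26) + 0.532·(2.49,-0.97) = (3.2201,-0.3944)
  v2: (1-0.532)·(1.04,1.84) + 0.532·(1.41,0.85) = (1.2368,1.3133)
  v3: (1-0.532)·(-2.55,2.79) + 0.532·(-1.64,1) = (-2.0659,1.8377)
  v4: (1-0.532)·(-4.16,1.83) + 0.532·(-1.6,-0.27) = (-2.7981,0.7128)
  v5: (1-0.532)·(-0.8,-2.03) + 0.532·(-0.8,-3.92) = (-0.8000,-3.0355)
  v6: (1-0.532)·(3.89,-1.27) + 0.532·(3.01,-1.99) = (3.4218,-1.6530)
Perimeter = Σ |v_{i+1} − v_i|:
  edge 1→2: √(-1.9832² + 1.7077²) = 2.6171 (running 2.6171)
  edge 2→3: √(-3.3027² + 0.5244²) = 3.3441 (running 5.9612)
  edge 3→4: √(-0.7322² + -1.1249²) = 1.3422 (running 7.3035)
  edge 4→5: √(1.9981² + -3.7483²) = 4.2476 (running 11.5510)
  edge 5→6: √(4.2218² + 1.3824²) = 4.4424 (running 15.9934)
  edge 6→1: √(-0.2018² + 1.2587²) = 1.2747 (running 17.2682)
Perimeter = 17.2682

Perimeter at t=0.532: 17.2682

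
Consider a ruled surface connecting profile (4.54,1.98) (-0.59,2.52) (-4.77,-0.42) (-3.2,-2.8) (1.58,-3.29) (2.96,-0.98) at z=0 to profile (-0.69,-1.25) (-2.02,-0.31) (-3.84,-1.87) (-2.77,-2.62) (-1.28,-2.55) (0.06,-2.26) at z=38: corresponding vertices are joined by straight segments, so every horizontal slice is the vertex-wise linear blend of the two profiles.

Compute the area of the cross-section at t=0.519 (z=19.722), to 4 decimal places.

Area at t=0.519: 16.4649

Cross-section at t=0.519: each vertex is (1-t)·p0[i] + t·p1[i].
  v1: (1-0.519)·(4.54,1.98) + 0.519·(-0.69,-1.25) = (1.8256,0.3036)
  v2: (1-0.519)·(-0.59,2.52) + 0.519·(-2.02,-0.31) = (-1.3322,1.0512)
  v3: (1-0.519)·(-4.77,-0.42) + 0.519·(-3.84,-1.87) = (-4.2873,-1.1726)
  v4: (1-0.519)·(-3.2,-2.8) + 0.519·(-2.77,-2.62) = (-2.9768,-2.7066)
  v5: (1-0.519)·(1.58,-3.29) + 0.519·(-1.28,-2.55) = (0.0957,-2.9059)
  v6: (1-0.519)·(2.96,-0.98) + 0.519·(0.06,-2.26) = (1.4549,-1.6443)
Shoelace sum Σ(x_i·y_{i+1} − x_{i+1}·y_i):
  i=1: 1.8256·1.0512 − -1.3322·0.3036 = +2.3236 (running +2.3236)
  i=2: -1.3322·-1.1726 − -4.2873·1.0512 = +6.0690 (running +8.3926)
  i=3: -4.2873·-2.7066 − -2.9768·-1.1726 = +8.1135 (running +16.5062)
  i=4: -2.9768·-2.9059 − 0.0957·-2.7066 = +8.9094 (running +25.4156)
  i=5: 0.0957·-1.6443 − 1.4549·-2.9059 = +4.0706 (running +29.4861)
  i=6: 1.4549·0.3036 − 1.8256·-1.6443 = +3.4437 (running +32.9298)
Area = |Σ|/2 = |32.9298|/2 = 16.4649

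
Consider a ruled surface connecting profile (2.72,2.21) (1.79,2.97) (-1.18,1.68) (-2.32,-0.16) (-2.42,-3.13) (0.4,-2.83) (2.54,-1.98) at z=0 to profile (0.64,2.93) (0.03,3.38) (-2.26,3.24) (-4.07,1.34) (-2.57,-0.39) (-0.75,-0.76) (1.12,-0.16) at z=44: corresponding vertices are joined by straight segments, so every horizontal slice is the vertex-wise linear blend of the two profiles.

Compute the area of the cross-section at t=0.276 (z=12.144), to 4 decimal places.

Area at t=0.276: 21.2171

Cross-section at t=0.276: each vertex is (1-t)·p0[i] + t·p1[i].
  v1: (1-0.276)·(2.72,2.21) + 0.276·(0.64,2.93) = (2.1459,2.4087)
  v2: (1-0.276)·(1.79,2.97) + 0.276·(0.03,3.38) = (1.3042,3.0832)
  v3: (1-0.276)·(-1.18,1.68) + 0.276·(-2.26,3.24) = (-1.4781,2.1106)
  v4: (1-0.276)·(-2.32,-0.16) + 0.276·(-4.07,1.34) = (-2.8030,0.2540)
  v5: (1-0.276)·(-2.42,-3.13) + 0.276·(-2.57,-0.39) = (-2.4614,-2.3738)
  v6: (1-0.276)·(0.4,-2.83) + 0.276·(-0.75,-0.76) = (0.0826,-2.2587)
  v7: (1-0.276)·(2.54,-1.98) + 0.276·(1.12,-0.16) = (2.1481,-1.4777)
Shoelace sum Σ(x_i·y_{i+1} − x_{i+1}·y_i):
  i=1: 2.1459·3.0832 − 1.3042·2.4087 = +3.4747 (running +3.4747)
  i=2: 1.3042·2.1106 − -1.4781·3.0832 = +7.3098 (running +10.7845)
  i=3: -1.4781·0.2540 − -2.8030·2.1106 = +5.5405 (running +16.3250)
  i=4: -2.8030·-2.3738 − -2.4614·0.2540 = +7.2788 (running +23.6038)
  i=5: -2.4614·-2.2587 − 0.0826·-2.3738 = +5.7556 (running +29.3594)
  i=6: 0.0826·-1.4777 − 2.1481·-2.2587 = +4.7298 (running +34.0892)
  i=7: 2.1481·2.4087 − 2.1459·-1.4777 = +8.3451 (running +42.4343)
Area = |Σ|/2 = |42.4343|/2 = 21.2171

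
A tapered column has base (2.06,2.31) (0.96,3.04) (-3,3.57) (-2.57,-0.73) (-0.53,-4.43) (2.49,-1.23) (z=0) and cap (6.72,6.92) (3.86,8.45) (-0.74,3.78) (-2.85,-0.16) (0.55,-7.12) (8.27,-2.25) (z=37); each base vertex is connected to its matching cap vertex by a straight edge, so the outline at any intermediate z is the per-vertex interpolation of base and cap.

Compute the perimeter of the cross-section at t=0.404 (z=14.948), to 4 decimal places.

Perimeter at t=0.404: 28.5822

Cross-section at t=0.404: each vertex is (1-t)·p0[i] + t·p1[i].
  v1: (1-0.404)·(2.06,2.31) + 0.404·(6.72,6.92) = (3.9426,4.1724)
  v2: (1-0.404)·(0.96,3.04) + 0.404·(3.86,8.45) = (2.1316,5.2256)
  v3: (1-0.404)·(-3,3.57) + 0.404·(-0.74,3.78) = (-2.0870,3.6548)
  v4: (1-0.404)·(-2.57,-0.73) + 0.404·(-2.85,-0.16) = (-2.6831,-0.4997)
  v5: (1-0.404)·(-0.53,-4.43) + 0.404·(0.55,-7.12) = (-0.0937,-5.5168)
  v6: (1-0.404)·(2.49,-1.23) + 0.404·(8.27,-2.25) = (4.8251,-1.6421)
Perimeter = Σ |v_{i+1} − v_i|:
  edge 1→2: √(-1.8110² + 1.0532²) = 2.0950 (running 2.0950)
  edge 2→3: √(-4.2186² + -1.5708²) = 4.5015 (running 6.5965)
  edge 3→4: √(-0.5962² + -4.1546²) = 4.1971 (running 10.7936)
  edge 4→5: √(2.5894² + -5.0170²) = 5.6459 (running 16.4395)
  edge 5→6: √(4.9188² + 3.8747²) = 6.2616 (running 22.7011)
  edge 6→1: √(-0.8825² + 5.8145²) = 5.8811 (running 28.5822)
Perimeter = 28.5822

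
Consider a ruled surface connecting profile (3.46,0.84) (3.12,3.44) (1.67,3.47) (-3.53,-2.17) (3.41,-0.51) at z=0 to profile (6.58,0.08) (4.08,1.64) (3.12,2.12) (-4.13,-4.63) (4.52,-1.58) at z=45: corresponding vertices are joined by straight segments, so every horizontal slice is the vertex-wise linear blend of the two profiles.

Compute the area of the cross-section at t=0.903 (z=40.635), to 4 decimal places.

Cross-section at t=0.903: each vertex is (1-t)·p0[i] + t·p1[i].
  v1: (1-0.903)·(3.46,0.84) + 0.903·(6.58,0.08) = (6.2774,0.1537)
  v2: (1-0.903)·(3.12,3.44) + 0.903·(4.08,1.64) = (3.9869,1.8146)
  v3: (1-0.903)·(1.67,3.47) + 0.903·(3.12,2.12) = (2.9794,2.2510)
  v4: (1-0.903)·(-3.53,-2.17) + 0.903·(-4.13,-4.63) = (-4.0718,-4.3914)
  v5: (1-0.903)·(3.41,-0.51) + 0.903·(4.52,-1.58) = (4.4123,-1.4762)
Shoelace sum Σ(x_i·y_{i+1} − x_{i+1}·y_i):
  i=1: 6.2774·1.8146 − 3.9869·0.1537 = +10.7780 (running +10.7780)
  i=2: 3.9869·2.2510 − 2.9794·1.8146 = +3.5679 (running +14.3460)
  i=3: 2.9794·-4.3914 − -4.0718·2.2510 = -3.9180 (running +10.4279)
  i=4: -4.0718·-1.4762 − 4.4123·-4.3914 = +25.3870 (running +35.8150)
  i=5: 4.4123·0.1537 − 6.2774·-1.4762 = +9.9450 (running +45.7599)
Area = |Σ|/2 = |45.7599|/2 = 22.8800

Area at t=0.903: 22.8800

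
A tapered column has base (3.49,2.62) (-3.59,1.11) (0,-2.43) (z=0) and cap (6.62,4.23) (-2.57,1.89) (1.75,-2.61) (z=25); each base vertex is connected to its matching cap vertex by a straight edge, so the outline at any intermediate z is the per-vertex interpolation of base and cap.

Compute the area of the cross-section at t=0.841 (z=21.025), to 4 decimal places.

Cross-section at t=0.841: each vertex is (1-t)·p0[i] + t·p1[i].
  v1: (1-0.841)·(3.49,2.62) + 0.841·(6.62,4.23) = (6.1223,3.9740)
  v2: (1-0.841)·(-3.59,1.11) + 0.841·(-2.57,1.89) = (-2.7322,1.7660)
  v3: (1-0.841)·(0,-2.43) + 0.841·(1.75,-2.61) = (1.4717,-2.5814)
Shoelace sum Σ(x_i·y_{i+1} − x_{i+1}·y_i):
  i=1: 6.1223·1.7660 − -2.7322·3.9740 = +21.6696 (running +21.6696)
  i=2: -2.7322·-2.5814 − 1.4717·1.7660 = +4.4537 (running +26.1233)
  i=3: 1.4717·3.9740 − 6.1223·-2.5814 = +21.6528 (running +47.7761)
Area = |Σ|/2 = |47.7761|/2 = 23.8881

Area at t=0.841: 23.8881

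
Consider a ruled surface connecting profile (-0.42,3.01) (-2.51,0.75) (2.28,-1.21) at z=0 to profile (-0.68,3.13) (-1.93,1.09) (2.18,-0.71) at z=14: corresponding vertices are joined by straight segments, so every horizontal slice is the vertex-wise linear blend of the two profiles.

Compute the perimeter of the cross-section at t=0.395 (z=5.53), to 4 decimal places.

Perimeter at t=0.395: 12.6177

Cross-section at t=0.395: each vertex is (1-t)·p0[i] + t·p1[i].
  v1: (1-0.395)·(-0.42,3.01) + 0.395·(-0.68,3.13) = (-0.5227,3.0574)
  v2: (1-0.395)·(-2.51,0.75) + 0.395·(-1.93,1.09) = (-2.2809,0.8843)
  v3: (1-0.395)·(2.28,-1.21) + 0.395·(2.18,-0.71) = (2.2405,-1.0125)
Perimeter = Σ |v_{i+1} − v_i|:
  edge 1→2: √(-1.7582² + -2.1731²) = 2.7953 (running 2.7953)
  edge 2→3: √(4.5214² + -1.8968²) = 4.9032 (running 7.6984)
  edge 3→1: √(-2.7632² + 4.0699²) = 4.9193 (running 12.6177)
Perimeter = 12.6177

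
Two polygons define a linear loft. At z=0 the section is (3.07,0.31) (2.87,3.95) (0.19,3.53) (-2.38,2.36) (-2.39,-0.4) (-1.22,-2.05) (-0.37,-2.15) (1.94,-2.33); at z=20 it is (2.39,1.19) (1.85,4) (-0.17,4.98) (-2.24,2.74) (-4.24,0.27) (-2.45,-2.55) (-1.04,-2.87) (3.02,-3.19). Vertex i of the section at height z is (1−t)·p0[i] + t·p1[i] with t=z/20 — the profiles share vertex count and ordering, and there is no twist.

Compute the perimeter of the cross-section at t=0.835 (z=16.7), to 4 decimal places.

Perimeter at t=0.835: 23.6073

Cross-section at t=0.835: each vertex is (1-t)·p0[i] + t·p1[i].
  v1: (1-0.835)·(3.07,0.31) + 0.835·(2.39,1.19) = (2.5022,1.0448)
  v2: (1-0.835)·(2.87,3.95) + 0.835·(1.85,4) = (2.0183,3.9918)
  v3: (1-0.835)·(0.19,3.53) + 0.835·(-0.17,4.98) = (-0.1106,4.7408)
  v4: (1-0.835)·(-2.38,2.36) + 0.835·(-2.24,2.74) = (-2.2631,2.6773)
  v5: (1-0.835)·(-2.39,-0.4) + 0.835·(-4.24,0.27) = (-3.9348,0.1594)
  v6: (1-0.835)·(-1.22,-2.05) + 0.835·(-2.45,-2.55) = (-2.2470,-2.4675)
  v7: (1-0.835)·(-0.37,-2.15) + 0.835·(-1.04,-2.87) = (-0.9294,-2.7512)
  v8: (1-0.835)·(1.94,-2.33) + 0.835·(3.02,-3.19) = (2.8418,-3.0481)
Perimeter = Σ |v_{i+1} − v_i|:
  edge 1→2: √(-0.4839² + 2.9470²) = 2.9864 (running 2.9864)
  edge 2→3: √(-2.1289² + 0.7490²) = 2.2568 (running 5.2432)
  edge 3→4: √(-2.1525² + -2.0635²) = 2.9818 (running 8.2250)
  edge 4→5: √(-1.6717² + -2.5179²) = 3.0222 (running 11.2473)
  edge 5→6: √(1.6877² + -2.6269²) = 3.1224 (running 14.3696)
  edge 6→7: √(1.3176² + -0.2837²) = 1.3478 (running 15.7174)
  edge 7→8: √(3.7713² + -0.2969²) = 3.7829 (running 19.5004)
  edge 8→1: √(-0.3396² + 4.0929²) = 4.1070 (running 23.6073)
Perimeter = 23.6073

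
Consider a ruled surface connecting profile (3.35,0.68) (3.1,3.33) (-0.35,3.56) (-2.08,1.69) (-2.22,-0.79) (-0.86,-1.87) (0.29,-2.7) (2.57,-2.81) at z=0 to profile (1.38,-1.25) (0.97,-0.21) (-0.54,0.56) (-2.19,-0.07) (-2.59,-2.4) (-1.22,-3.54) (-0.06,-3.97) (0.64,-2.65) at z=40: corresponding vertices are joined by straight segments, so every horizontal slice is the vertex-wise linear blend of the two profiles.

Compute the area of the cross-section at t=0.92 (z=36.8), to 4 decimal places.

Area at t=0.92: 13.0267

Cross-section at t=0.92: each vertex is (1-t)·p0[i] + t·p1[i].
  v1: (1-0.92)·(3.35,0.68) + 0.92·(1.38,-1.25) = (1.5376,-1.0956)
  v2: (1-0.92)·(3.1,3.33) + 0.92·(0.97,-0.21) = (1.1404,0.0732)
  v3: (1-0.92)·(-0.35,3.56) + 0.92·(-0.54,0.56) = (-0.5248,0.8000)
  v4: (1-0.92)·(-2.08,1.69) + 0.92·(-2.19,-0.07) = (-2.1812,0.0708)
  v5: (1-0.92)·(-2.22,-0.79) + 0.92·(-2.59,-2.4) = (-2.5604,-2.2712)
  v6: (1-0.92)·(-0.86,-1.87) + 0.92·(-1.22,-3.54) = (-1.1912,-3.4064)
  v7: (1-0.92)·(0.29,-2.7) + 0.92·(-0.06,-3.97) = (-0.0320,-3.8684)
  v8: (1-0.92)·(2.57,-2.81) + 0.92·(0.64,-2.65) = (0.7944,-2.6628)
Shoelace sum Σ(x_i·y_{i+1} − x_{i+1}·y_i):
  i=1: 1.5376·0.0732 − 1.1404·-1.0956 = +1.3620 (running +1.3620)
  i=2: 1.1404·0.8000 − -0.5248·0.0732 = +0.9507 (running +2.3127)
  i=3: -0.5248·0.0708 − -2.1812·0.8000 = +1.7078 (running +4.0205)
  i=4: -2.1812·-2.2712 − -2.5604·0.0708 = +5.1352 (running +9.1557)
  i=5: -2.5604·-3.4064 − -1.1912·-2.2712 = +6.0163 (running +15.1720)
  i=6: -1.1912·-3.8684 − -0.0320·-3.4064 = +4.4990 (running +19.6711)
  i=7: -0.0320·-2.6628 − 0.7944·-3.8684 = +3.1583 (running +22.8293)
  i=8: 0.7944·-1.0956 − 1.5376·-2.6628 = +3.2240 (running +26.0533)
Area = |Σ|/2 = |26.0533|/2 = 13.0267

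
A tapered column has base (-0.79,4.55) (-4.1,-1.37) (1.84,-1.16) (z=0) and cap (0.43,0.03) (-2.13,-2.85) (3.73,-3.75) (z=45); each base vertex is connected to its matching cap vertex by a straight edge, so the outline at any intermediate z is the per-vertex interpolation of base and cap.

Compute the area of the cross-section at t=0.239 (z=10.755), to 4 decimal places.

Area at t=0.239: 15.4614

Cross-section at t=0.239: each vertex is (1-t)·p0[i] + t·p1[i].
  v1: (1-0.239)·(-0.79,4.55) + 0.239·(0.43,0.03) = (-0.4984,3.4697)
  v2: (1-0.239)·(-4.1,-1.37) + 0.239·(-2.13,-2.85) = (-3.6292,-1.7237)
  v3: (1-0.239)·(1.84,-1.16) + 0.239·(3.73,-3.75) = (2.2917,-1.7790)
Shoelace sum Σ(x_i·y_{i+1} − x_{i+1}·y_i):
  i=1: -0.4984·-1.7237 − -3.6292·3.4697 = +13.4513 (running +13.4513)
  i=2: -3.6292·-1.7790 − 2.2917·-1.7237 = +10.4066 (running +23.8579)
  i=3: 2.2917·3.4697 − -0.4984·-1.7790 = +7.0649 (running +30.9228)
Area = |Σ|/2 = |30.9228|/2 = 15.4614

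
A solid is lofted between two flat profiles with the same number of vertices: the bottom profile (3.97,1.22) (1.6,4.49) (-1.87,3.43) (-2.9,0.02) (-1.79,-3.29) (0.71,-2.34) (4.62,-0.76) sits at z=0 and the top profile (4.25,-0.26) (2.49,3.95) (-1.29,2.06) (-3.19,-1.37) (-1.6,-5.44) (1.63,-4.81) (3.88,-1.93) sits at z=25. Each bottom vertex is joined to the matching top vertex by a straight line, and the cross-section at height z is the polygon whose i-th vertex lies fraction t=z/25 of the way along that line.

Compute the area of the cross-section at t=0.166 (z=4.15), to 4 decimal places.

Area at t=0.166: 38.6551

Cross-section at t=0.166: each vertex is (1-t)·p0[i] + t·p1[i].
  v1: (1-0.166)·(3.97,1.22) + 0.166·(4.25,-0.26) = (4.0165,0.9743)
  v2: (1-0.166)·(1.6,4.49) + 0.166·(2.49,3.95) = (1.7477,4.4004)
  v3: (1-0.166)·(-1.87,3.43) + 0.166·(-1.29,2.06) = (-1.7737,3.2026)
  v4: (1-0.166)·(-2.9,0.02) + 0.166·(-3.19,-1.37) = (-2.9481,-0.2107)
  v5: (1-0.166)·(-1.79,-3.29) + 0.166·(-1.6,-5.44) = (-1.7585,-3.6469)
  v6: (1-0.166)·(0.71,-2.34) + 0.166·(1.63,-4.81) = (0.8627,-2.7500)
  v7: (1-0.166)·(4.62,-0.76) + 0.166·(3.88,-1.93) = (4.4972,-0.9542)
Shoelace sum Σ(x_i·y_{i+1} − x_{i+1}·y_i):
  i=1: 4.0165·4.4004 − 1.7477·0.9743 = +15.9711 (running +15.9711)
  i=2: 1.7477·3.2026 − -1.7737·4.4004 = +13.4023 (running +29.3734)
  i=3: -1.7737·-0.2107 − -2.9481·3.2026 = +9.8154 (running +39.1888)
  i=4: -2.9481·-3.6469 − -1.7585·-0.2107 = +10.3810 (running +49.5698)
  i=5: -1.7585·-2.7500 − 0.8627·-3.6469 = +7.9821 (running +57.5519)
  i=6: 0.8627·-0.9542 − 4.4972·-2.7500 = +11.5441 (running +69.0959)
  i=7: 4.4972·0.9743 − 4.0165·-0.9542 = +8.2143 (running +77.3102)
Area = |Σ|/2 = |77.3102|/2 = 38.6551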